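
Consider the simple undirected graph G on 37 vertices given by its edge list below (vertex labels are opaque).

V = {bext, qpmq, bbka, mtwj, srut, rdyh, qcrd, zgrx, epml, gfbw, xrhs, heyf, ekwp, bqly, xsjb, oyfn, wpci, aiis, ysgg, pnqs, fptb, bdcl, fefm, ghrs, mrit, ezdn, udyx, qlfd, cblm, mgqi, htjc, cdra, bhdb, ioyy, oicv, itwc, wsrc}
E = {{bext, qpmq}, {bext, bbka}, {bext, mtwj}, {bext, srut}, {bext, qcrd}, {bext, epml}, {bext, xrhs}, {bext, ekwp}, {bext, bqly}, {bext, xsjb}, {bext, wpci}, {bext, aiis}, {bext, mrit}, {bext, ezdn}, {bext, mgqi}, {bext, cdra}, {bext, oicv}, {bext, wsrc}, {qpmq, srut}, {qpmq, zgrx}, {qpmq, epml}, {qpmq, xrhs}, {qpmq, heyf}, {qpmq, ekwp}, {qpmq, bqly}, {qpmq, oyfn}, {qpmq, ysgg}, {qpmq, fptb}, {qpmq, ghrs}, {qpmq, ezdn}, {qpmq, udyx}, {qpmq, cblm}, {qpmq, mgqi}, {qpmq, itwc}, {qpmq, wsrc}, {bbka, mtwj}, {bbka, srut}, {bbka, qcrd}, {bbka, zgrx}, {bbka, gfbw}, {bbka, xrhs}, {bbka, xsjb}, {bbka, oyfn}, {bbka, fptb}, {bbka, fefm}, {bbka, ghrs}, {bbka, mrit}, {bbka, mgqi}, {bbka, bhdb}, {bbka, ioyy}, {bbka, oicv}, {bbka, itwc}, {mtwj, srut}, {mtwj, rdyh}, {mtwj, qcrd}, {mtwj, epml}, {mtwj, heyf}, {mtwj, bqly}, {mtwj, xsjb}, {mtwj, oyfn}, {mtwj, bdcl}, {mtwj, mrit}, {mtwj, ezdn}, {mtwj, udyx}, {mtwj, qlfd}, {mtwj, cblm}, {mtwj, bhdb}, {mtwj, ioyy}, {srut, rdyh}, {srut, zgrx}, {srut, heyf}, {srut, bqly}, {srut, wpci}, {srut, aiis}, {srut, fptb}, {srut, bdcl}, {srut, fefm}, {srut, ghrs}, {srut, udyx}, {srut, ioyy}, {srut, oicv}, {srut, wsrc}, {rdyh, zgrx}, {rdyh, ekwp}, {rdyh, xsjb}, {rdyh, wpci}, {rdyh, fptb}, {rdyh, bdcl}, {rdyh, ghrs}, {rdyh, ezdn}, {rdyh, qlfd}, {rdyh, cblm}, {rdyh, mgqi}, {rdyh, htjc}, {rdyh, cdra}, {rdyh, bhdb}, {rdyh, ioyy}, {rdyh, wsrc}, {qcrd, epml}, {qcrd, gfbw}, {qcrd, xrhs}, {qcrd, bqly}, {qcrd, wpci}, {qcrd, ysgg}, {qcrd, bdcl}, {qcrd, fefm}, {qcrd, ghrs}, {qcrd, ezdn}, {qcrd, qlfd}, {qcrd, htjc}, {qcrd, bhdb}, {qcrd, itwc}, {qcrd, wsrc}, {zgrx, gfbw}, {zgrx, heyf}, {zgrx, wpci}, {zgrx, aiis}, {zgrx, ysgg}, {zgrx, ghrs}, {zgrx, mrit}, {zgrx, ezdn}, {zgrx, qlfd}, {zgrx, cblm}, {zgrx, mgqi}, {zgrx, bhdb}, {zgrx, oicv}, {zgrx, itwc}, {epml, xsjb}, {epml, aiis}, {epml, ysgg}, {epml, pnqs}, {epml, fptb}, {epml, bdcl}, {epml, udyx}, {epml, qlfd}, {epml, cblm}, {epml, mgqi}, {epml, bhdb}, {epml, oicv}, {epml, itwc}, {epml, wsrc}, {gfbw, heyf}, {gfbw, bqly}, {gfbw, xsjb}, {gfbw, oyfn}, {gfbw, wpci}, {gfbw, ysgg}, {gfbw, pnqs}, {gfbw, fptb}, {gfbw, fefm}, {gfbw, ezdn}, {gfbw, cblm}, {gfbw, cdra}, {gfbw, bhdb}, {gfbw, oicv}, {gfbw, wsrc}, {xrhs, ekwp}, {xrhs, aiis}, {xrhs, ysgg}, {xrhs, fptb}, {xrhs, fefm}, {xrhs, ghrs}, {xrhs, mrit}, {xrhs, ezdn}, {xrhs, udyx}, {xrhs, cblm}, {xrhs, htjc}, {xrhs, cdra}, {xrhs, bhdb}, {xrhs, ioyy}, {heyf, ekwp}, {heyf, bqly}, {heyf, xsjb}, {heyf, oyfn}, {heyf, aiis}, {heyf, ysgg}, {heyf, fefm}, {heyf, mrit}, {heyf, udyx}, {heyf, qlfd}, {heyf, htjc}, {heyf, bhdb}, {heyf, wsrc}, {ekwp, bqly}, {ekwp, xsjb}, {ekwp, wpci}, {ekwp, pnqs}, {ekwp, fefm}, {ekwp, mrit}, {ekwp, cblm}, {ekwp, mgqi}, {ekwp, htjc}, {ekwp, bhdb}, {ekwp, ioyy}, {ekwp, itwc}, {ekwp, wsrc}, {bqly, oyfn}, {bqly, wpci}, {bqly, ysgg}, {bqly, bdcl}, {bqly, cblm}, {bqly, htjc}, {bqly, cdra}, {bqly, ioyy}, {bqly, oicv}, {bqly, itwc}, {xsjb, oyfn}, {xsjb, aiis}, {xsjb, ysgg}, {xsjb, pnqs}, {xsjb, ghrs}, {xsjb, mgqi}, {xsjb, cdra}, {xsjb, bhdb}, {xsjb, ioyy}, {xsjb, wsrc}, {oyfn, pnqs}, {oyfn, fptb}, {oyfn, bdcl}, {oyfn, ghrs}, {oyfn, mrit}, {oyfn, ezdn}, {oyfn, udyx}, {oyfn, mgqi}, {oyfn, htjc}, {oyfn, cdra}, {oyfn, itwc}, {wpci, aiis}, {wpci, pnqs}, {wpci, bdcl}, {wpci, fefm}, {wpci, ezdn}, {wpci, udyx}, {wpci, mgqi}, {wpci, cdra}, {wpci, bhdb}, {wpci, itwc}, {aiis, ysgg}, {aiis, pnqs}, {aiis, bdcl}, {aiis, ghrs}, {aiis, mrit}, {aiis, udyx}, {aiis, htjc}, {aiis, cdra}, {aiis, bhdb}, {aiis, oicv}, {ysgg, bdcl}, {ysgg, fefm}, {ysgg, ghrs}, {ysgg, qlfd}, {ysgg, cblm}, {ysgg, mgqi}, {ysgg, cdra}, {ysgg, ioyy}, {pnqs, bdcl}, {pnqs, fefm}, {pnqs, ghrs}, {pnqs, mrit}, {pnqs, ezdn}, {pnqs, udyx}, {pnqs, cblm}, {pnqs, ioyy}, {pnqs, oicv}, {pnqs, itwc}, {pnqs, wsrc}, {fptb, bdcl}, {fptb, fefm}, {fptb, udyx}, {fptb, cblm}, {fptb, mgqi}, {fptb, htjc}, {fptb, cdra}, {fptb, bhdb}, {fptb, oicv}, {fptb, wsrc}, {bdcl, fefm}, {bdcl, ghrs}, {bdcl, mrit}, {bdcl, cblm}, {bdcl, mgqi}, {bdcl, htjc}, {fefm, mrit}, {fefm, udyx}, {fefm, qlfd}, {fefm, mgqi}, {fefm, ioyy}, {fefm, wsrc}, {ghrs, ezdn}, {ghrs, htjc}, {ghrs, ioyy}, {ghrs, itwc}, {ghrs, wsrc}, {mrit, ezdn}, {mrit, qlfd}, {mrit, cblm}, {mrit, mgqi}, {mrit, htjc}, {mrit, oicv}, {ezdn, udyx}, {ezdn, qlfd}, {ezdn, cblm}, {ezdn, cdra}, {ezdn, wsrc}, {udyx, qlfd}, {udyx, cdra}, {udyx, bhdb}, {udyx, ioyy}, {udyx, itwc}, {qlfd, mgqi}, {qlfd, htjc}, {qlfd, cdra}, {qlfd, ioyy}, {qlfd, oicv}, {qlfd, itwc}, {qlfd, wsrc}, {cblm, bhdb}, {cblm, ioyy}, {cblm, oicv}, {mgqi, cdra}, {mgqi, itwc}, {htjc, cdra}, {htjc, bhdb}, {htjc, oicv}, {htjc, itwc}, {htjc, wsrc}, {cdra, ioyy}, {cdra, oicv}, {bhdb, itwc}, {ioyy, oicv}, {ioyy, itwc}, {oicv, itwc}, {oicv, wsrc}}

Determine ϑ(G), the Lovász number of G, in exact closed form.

Vertex bhdb has 18 neighbors: bbka, mtwj, rdyh, qcrd, zgrx, epml, gfbw, xrhs, heyf, ekwp, xsjb, wpci, aiis, fptb, udyx, cblm, htjc, itwc.
Vertex oyfn has 18 neighbors: qpmq, bbka, mtwj, gfbw, heyf, bqly, xsjb, pnqs, fptb, bdcl, ghrs, mrit, ezdn, udyx, mgqi, htjc, cdra, itwc.
N(cblm) = {qpmq, mtwj, rdyh, zgrx, epml, gfbw, xrhs, ekwp, bqly, ysgg, pnqs, fptb, bdcl, mrit, ezdn, bhdb, ioyy, oicv}, |N(cblm)| = 18.
deg(wsrc) = 18; N(wsrc) = {bext, qpmq, srut, rdyh, qcrd, epml, gfbw, heyf, ekwp, xsjb, pnqs, fptb, fefm, ghrs, ezdn, qlfd, htjc, oicv}.
deg(v) = 18 for all v (|V|=37); strongly regular (37,18,8,9).
Distinct eigenvalues (to 3 d.p.): [18.0, 2.541, -3.541].
−37·(-sqrt(37)/2 - 1/2) / ((18)−(-sqrt(37)/2 - 1/2)) = sqrt(37) = ϑ(G).
ϑ(G) ≈ 6.0827625.

sqrt(37)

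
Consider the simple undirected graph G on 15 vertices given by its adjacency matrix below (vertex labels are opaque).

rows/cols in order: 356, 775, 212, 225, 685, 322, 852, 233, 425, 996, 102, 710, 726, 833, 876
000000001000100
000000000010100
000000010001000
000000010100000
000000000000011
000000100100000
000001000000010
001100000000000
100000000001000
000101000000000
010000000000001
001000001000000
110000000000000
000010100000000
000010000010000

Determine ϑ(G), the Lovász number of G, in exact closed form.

Vertex 996 has 2 neighbors: 225, 322.
deg(425) = 2; N(425) = {356, 710}.
N(102) = {775, 876}, |N(102)| = 2.
N(322) = {852, 996}, |N(322)| = 2.
deg(v) = 2 for all v (|V|=15); a single 15-cycle (edge-transitive).
A has 8 distinct eigenvalues ≈ [2.0, 1.827091, 1.338261, 0.618034, -0.209057, -1.0, -1.618034, -1.956295].
Lovász (edge-transitive): ϑ = −15·(-2*cos(pi/15))/((2)−(-2*cos(pi/15))) = 15*cos(pi/15)/(cos(pi/15) + 1).
≈ 7.4171482 (to 7 d.p.).
Check 7 ≤ 15*cos(pi/15)/(cos(pi/15) + 1) ≤ 8: both strict.

15*cos(pi/15)/(cos(pi/15) + 1)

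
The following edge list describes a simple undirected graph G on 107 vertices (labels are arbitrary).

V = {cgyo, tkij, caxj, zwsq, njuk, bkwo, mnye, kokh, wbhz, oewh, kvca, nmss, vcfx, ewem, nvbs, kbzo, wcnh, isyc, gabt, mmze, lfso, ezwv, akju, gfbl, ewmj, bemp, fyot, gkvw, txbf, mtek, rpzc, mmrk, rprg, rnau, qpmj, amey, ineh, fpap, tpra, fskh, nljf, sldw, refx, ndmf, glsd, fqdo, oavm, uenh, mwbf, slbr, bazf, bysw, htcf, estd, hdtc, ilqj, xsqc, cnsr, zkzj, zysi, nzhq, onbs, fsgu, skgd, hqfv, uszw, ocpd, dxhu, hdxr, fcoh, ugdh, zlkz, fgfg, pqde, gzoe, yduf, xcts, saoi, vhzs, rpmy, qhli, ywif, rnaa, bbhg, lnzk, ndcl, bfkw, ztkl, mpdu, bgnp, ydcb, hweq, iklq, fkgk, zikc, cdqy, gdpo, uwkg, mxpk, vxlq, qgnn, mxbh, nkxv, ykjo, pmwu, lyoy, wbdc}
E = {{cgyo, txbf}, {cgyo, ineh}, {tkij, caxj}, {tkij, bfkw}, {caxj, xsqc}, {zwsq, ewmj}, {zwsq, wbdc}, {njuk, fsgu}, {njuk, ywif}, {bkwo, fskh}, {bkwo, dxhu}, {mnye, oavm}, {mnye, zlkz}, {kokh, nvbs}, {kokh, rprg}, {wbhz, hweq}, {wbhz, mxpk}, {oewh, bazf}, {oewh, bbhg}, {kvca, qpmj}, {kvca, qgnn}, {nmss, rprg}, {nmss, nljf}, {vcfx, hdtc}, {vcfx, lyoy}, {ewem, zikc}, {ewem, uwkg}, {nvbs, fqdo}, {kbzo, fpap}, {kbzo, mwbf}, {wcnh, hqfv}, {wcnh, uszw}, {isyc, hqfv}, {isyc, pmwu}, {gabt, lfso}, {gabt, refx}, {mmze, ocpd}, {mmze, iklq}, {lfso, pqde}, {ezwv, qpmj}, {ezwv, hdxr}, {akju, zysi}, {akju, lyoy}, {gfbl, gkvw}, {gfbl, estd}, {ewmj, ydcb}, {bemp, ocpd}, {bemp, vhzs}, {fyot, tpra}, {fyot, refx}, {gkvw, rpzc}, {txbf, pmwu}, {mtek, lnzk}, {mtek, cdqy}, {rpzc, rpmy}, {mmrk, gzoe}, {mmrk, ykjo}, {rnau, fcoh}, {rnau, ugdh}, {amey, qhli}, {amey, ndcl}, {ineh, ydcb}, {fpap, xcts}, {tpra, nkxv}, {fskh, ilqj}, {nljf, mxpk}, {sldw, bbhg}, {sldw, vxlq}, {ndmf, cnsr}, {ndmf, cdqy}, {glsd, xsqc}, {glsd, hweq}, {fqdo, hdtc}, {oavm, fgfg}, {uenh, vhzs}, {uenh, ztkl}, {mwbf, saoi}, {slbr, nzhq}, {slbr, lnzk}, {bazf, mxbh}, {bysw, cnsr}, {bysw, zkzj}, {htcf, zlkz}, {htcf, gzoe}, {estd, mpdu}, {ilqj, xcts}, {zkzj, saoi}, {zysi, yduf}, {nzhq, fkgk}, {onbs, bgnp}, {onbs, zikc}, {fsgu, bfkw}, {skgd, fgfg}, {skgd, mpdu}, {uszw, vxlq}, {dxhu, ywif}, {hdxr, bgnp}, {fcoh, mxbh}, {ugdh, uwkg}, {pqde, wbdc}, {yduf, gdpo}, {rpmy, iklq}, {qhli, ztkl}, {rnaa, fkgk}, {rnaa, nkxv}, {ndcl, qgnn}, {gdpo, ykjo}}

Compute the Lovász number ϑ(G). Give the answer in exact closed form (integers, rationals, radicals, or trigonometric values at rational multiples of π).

N(tpra) = {fyot, nkxv}, |N(tpra)| = 2.
Vertex fqdo has 2 neighbors: nvbs, hdtc.
deg(zlkz) = 2; N(zlkz) = {mnye, htcf}.
deg(zikc) = 2; N(zikc) = {ewem, onbs}.
deg(v) = 2 for all v (|V|=107); connected 2-regular on 107 ⇒ C_{107}.
spec(A) ≈ [2.0, 1.996553, 1.986223, 1.969046, 1.945082, 1.914413, 1.877144, 1.833404, 1.783344, 1.727137, 1.664975, 1.597075, 1.523668, 1.44501, 1.36137, 1.273037, 1.180316, 1.083526, 0.983001, 0.879087, 0.772143, 0.662537, 0.550647, 0.43686, 0.321566, 0.205163, 0.088054, -0.02936, -0.146672, -0.263478, -0.379376, -0.493966, -0.606854, -0.717649, -0.825971, -0.931446, -1.033709, -1.132409, -1.227206, -1.317772, -1.403795, -1.484979, -1.561044, -1.631728, -1.696787, -1.755997, -1.809154, -1.856074, -1.896596, -1.930579, -1.957908, -1.978487, -1.992247, -1.999138] (distinct, 6 d.p.).
Lovász: ϑ = −107(-2*cos(pi/107))/(2+-(-1)*2*cos(pi/107)) = 107*cos(pi/107)/(cos(pi/107) + 1).
≈ 53.488468432 (to 9 d.p.).
53 ≤ 107*cos(pi/107)/(cos(pi/107) + 1) ≤ 54: both strict.

107*cos(pi/107)/(cos(pi/107) + 1)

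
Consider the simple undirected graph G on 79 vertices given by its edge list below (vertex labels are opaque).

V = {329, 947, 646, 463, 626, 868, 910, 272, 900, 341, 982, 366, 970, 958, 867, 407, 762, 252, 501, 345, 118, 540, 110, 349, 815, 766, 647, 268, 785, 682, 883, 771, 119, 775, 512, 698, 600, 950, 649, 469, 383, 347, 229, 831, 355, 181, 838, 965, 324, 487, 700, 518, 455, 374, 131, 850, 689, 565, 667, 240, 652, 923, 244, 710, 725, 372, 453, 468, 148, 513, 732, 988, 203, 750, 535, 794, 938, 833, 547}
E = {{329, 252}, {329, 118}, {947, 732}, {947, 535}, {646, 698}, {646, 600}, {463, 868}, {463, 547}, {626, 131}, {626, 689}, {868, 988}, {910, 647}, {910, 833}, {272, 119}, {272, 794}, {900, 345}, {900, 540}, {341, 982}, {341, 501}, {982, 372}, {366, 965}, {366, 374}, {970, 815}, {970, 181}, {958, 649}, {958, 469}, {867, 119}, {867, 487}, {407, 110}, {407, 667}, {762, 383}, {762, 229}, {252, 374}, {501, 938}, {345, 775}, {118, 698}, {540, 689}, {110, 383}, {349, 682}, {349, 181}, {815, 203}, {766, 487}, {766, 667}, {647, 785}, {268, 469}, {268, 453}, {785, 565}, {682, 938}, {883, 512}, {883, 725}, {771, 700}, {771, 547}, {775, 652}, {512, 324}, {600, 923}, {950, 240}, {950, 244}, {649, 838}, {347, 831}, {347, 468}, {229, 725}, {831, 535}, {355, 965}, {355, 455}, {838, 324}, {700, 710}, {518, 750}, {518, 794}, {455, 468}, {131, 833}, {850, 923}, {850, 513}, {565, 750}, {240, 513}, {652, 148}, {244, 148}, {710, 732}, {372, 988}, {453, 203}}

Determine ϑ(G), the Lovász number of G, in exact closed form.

Vertex 110 has 2 neighbors: 407, 383.
Vertex 750 has 2 neighbors: 518, 565.
deg(947) = 2; N(947) = {732, 535}.
deg(988) = 2; N(988) = {868, 372}.
G on 79 vertices is 2-regular; connected 2-regular on 79 ⇒ C_{79}.
A has 40 distinct eigenvalues ≈ [2.0, 1.9937, 1.9748, 1.9433, 1.8996, 1.8439, 1.7766, 1.698, 1.6086, 1.5091, 1.4001, 1.2822, 1.1562, 1.0229, 0.8831, 0.7377, 0.5877, 0.434, 0.2775, 0.1192, -0.0398, -0.1985, -0.356, -0.5112, -0.6632, -0.8111, -0.9537, -1.0904, -1.2202, -1.3422, -1.4558, -1.5601, -1.6546, -1.7386, -1.8117, -1.8733, -1.923, -1.9606, -1.9858, -1.9984].
Lovász (edge-transitive): ϑ = −79·(-2*cos(pi/79))/((2)−(-2*cos(pi/79))) = 79*cos(pi/79)/(cos(pi/79) + 1).
Numerically 39.4843794.
Sandwich: α(G)=39 ≤ ϑ(G)=79*cos(pi/79)/(cos(pi/79) + 1) ≤ χ(Ḡ)=40 (both strict).

79*cos(pi/79)/(cos(pi/79) + 1)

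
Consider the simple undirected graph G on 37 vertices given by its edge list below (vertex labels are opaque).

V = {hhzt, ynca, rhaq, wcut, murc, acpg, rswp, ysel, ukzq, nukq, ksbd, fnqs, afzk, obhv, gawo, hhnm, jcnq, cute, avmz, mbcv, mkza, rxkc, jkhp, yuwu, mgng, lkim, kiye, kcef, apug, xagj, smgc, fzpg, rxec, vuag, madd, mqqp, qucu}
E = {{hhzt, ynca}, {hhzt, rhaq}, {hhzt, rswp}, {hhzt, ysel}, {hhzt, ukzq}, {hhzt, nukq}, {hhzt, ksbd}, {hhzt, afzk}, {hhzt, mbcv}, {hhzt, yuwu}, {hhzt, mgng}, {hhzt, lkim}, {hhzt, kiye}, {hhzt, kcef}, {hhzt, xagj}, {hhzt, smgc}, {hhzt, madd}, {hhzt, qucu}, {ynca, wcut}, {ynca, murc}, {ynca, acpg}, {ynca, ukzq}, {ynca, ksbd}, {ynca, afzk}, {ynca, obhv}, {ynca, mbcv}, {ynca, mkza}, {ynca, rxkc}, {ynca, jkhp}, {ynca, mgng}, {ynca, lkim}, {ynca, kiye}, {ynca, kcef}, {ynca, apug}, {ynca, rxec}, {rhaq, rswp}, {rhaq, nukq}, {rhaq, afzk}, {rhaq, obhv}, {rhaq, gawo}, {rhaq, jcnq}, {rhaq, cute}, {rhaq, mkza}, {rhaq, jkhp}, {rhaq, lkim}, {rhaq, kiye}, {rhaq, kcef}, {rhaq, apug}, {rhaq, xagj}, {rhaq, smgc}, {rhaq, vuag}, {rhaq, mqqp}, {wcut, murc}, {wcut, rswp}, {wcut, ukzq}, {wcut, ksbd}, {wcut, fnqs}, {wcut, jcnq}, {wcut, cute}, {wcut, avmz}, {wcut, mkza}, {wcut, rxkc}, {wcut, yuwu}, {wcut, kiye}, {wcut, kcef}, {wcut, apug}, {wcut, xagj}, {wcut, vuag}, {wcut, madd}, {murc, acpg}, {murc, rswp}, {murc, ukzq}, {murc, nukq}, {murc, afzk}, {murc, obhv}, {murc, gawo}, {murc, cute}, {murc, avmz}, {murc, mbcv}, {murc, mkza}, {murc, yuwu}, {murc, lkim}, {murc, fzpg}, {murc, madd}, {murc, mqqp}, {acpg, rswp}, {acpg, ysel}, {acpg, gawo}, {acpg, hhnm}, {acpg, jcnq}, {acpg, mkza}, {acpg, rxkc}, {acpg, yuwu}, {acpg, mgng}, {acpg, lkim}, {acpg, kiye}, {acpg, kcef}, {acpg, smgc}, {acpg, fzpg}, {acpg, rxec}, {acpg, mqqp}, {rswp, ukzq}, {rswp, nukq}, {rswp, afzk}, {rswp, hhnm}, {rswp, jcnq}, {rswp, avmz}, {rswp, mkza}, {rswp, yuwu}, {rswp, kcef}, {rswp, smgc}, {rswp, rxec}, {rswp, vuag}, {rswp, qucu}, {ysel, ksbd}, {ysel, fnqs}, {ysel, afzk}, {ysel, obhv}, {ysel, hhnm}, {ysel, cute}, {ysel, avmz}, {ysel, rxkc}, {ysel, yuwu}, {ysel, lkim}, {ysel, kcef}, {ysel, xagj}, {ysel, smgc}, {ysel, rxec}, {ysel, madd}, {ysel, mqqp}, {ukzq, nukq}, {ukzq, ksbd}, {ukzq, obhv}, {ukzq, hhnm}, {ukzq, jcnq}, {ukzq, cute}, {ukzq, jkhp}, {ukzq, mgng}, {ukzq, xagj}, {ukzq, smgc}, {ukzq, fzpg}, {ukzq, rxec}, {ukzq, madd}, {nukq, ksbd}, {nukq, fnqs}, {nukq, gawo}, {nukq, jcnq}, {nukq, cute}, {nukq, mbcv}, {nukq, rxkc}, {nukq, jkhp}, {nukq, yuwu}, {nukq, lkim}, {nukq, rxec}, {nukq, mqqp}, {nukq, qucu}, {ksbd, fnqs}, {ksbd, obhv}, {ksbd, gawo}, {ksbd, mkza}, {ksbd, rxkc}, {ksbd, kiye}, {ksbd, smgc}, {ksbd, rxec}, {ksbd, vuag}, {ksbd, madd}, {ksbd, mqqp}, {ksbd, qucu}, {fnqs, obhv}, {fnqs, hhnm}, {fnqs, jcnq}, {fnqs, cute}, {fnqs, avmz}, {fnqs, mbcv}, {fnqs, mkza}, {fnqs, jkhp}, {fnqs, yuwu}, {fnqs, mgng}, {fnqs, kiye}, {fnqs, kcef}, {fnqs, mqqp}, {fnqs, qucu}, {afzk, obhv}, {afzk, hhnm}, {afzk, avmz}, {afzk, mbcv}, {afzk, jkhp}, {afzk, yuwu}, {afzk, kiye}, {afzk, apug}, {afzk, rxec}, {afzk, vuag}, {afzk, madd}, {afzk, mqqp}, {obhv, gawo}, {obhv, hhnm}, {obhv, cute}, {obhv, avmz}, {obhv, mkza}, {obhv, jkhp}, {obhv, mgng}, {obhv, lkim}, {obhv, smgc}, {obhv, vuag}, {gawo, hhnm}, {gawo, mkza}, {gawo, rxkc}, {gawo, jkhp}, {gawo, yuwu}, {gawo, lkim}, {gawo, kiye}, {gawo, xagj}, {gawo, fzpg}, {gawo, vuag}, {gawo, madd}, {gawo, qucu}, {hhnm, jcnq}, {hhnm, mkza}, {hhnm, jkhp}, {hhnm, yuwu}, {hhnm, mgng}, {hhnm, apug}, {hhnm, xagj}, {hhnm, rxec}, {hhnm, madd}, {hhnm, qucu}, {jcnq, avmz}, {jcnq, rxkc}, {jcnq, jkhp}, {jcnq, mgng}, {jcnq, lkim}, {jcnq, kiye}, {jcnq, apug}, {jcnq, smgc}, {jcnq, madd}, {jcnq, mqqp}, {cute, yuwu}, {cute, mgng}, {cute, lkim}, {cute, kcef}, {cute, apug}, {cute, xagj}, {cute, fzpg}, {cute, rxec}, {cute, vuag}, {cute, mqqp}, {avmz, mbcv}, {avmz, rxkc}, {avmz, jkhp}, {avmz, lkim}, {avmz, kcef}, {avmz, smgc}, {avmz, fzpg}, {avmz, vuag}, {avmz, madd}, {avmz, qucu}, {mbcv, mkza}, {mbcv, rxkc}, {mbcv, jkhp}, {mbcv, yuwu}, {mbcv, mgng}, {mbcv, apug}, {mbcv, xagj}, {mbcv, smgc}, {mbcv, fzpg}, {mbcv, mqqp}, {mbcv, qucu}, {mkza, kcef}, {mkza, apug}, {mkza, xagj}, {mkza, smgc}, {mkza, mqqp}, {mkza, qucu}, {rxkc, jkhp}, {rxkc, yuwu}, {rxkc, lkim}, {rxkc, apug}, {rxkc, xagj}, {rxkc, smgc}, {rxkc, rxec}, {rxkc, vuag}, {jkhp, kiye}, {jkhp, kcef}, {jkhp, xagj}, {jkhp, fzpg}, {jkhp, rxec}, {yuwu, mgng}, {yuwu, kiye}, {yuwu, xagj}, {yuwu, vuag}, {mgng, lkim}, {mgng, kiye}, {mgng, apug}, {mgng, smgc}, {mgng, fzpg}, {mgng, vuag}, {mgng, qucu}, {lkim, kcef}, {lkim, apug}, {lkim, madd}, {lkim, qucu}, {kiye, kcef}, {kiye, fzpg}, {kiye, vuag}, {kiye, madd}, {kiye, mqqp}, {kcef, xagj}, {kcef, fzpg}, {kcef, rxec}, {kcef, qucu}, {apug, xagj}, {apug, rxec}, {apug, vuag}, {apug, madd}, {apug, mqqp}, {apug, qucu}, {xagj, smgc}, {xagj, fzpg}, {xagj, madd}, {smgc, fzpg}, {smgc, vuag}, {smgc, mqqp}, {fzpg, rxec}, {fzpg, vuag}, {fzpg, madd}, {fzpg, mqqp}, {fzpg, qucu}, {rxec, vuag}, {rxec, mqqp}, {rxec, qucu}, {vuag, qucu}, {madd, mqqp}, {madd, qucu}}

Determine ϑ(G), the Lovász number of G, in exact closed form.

deg(ukzq) = 18; N(ukzq) = {hhzt, ynca, wcut, murc, rswp, nukq, ksbd, obhv, hhnm, jcnq, cute, jkhp, mgng, xagj, smgc, fzpg, rxec, madd}.
N(yuwu) = {hhzt, wcut, murc, acpg, rswp, ysel, nukq, fnqs, afzk, gawo, hhnm, cute, mbcv, rxkc, mgng, kiye, xagj, vuag}, |N(yuwu)| = 18.
deg(ysel) = 18; N(ysel) = {hhzt, acpg, ksbd, fnqs, afzk, obhv, hhnm, cute, avmz, rxkc, yuwu, lkim, kcef, xagj, smgc, rxec, madd, mqqp}.
deg(jcnq) = 18; N(jcnq) = {rhaq, wcut, acpg, rswp, ukzq, nukq, fnqs, hhnm, avmz, rxkc, jkhp, mgng, lkim, kiye, apug, smgc, madd, mqqp}.
Regular of degree 18 on 37 vertices: Paley(37): SR with (k,λ,μ)=(18,8,9).
spec(A) ≈ [18.0, 2.541381, -3.541381] (distinct, 6 d.p.).
ϑ = −N·λ_min/(λ_max−λ_min) = −37·(-sqrt(37)/2 - 1/2)/(18−(-sqrt(37)/2 - 1/2)) = sqrt(37).
= 6.0827625… (decimal).

sqrt(37)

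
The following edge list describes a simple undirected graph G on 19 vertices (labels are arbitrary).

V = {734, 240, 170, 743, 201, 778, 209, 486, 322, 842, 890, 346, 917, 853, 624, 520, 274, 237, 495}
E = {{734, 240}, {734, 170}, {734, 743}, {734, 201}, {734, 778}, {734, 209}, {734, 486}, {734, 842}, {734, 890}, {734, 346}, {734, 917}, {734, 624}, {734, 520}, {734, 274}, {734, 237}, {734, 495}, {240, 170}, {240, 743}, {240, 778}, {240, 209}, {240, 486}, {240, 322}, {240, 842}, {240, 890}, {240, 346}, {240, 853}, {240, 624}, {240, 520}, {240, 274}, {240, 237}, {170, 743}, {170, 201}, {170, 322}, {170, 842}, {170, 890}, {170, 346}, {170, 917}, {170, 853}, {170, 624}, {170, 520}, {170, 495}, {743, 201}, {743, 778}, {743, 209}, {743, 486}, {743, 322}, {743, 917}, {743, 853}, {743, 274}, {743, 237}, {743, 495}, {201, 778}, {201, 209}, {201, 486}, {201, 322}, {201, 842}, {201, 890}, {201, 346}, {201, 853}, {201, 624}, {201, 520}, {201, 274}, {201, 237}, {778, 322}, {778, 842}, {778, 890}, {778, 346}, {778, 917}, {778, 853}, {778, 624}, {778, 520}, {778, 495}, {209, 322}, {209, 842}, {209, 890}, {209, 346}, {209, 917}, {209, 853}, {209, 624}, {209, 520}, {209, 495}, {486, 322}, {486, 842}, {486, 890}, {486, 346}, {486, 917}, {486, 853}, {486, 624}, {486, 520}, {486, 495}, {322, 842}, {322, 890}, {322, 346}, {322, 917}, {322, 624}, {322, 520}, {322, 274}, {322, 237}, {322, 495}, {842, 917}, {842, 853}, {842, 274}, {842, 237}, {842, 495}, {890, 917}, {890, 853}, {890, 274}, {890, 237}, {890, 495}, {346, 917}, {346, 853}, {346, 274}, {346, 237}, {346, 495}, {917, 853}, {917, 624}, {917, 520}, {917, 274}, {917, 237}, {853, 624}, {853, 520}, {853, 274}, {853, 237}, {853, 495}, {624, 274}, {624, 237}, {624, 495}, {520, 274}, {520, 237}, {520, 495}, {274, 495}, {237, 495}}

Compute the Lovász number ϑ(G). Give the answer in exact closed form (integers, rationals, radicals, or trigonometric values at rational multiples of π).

Vertex 624 has 13 neighbors: 734, 240, 170, 201, 778, 209, 486, 322, 917, 853, 274, 237, 495.
Vertex 322 has 16 neighbors: 240, 170, 743, 201, 778, 209, 486, 842, 890, 346, 917, 624, 520, 274, 237, 495.
deg(917) = 15; N(917) = {734, 170, 743, 778, 209, 486, 322, 842, 890, 346, 853, 624, 520, 274, 237}.
Vertex 495 has 15 neighbors: 734, 170, 743, 778, 209, 486, 322, 842, 890, 346, 853, 624, 520, 274, 237.
4 parts of sizes [6, 6, 4, 3]; α(G) = 6 = ϑ (perfect).
≈ 6.000000 (to 6 d.p.).
Lovász sandwich 6 ≤ 6 ≤ 6: collapsed.

6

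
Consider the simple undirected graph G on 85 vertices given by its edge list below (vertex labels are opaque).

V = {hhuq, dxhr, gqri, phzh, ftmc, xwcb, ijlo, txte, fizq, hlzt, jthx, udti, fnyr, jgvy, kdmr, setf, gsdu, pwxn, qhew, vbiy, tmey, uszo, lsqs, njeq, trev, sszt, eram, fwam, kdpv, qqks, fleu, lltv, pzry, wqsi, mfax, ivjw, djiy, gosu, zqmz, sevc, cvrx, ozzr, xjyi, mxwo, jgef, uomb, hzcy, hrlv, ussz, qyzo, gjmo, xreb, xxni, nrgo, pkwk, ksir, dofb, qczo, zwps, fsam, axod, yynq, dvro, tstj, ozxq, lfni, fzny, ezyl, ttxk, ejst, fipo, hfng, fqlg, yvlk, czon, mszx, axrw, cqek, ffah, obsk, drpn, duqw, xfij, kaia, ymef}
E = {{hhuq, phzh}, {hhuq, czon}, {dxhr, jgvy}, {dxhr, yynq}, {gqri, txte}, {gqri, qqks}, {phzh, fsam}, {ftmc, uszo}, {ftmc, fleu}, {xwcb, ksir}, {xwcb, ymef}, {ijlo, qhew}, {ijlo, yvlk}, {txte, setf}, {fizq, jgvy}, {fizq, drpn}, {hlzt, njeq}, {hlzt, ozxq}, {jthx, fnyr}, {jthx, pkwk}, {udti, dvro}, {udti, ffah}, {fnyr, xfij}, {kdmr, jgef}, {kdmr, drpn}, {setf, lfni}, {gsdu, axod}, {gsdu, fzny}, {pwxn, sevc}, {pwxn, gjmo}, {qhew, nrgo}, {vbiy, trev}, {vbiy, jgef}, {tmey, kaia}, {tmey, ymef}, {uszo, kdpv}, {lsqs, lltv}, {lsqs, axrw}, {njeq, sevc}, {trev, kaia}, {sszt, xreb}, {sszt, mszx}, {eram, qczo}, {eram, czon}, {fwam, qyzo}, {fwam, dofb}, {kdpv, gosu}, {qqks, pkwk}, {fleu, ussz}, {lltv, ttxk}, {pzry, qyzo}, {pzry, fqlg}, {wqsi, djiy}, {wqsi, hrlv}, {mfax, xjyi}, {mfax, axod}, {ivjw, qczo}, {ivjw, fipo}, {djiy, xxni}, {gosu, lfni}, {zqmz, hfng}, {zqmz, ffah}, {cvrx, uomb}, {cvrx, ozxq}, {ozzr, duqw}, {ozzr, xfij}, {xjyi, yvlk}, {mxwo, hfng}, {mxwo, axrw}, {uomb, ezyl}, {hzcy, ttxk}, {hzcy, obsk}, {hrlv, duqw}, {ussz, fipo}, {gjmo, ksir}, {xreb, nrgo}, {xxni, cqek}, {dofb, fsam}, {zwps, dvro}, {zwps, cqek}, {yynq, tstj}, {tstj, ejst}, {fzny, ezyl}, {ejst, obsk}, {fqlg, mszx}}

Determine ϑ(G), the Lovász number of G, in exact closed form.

85*cos(pi/85)/(cos(pi/85) + 1)

deg(eram) = 2; N(eram) = {qczo, czon}.
N(sszt) = {xreb, mszx}, |N(sszt)| = 2.
N(setf) = {txte, lfni}, |N(setf)| = 2.
N(udti) = {dvro, ffah}, |N(udti)| = 2.
G on 85 vertices is 2-regular; the odd cycle C_{85}.
The 43 distinct eigenvalues: [2.0, 1.9945, 1.9782, 1.951, 1.9132, 1.8649, 1.8065, 1.7382, 1.6604, 1.5735, 1.478, 1.3745, 1.2634, 1.1455, 1.0213, 0.8915, 0.7568, 0.618, 0.4759, 0.3311, 0.1845, 0.037, -0.1108, -0.258, -0.4038, -0.5473, -0.6879, -0.8247, -0.957, -1.0841, -1.2053, -1.3198, -1.4272, -1.5268, -1.618, -1.7004, -1.7735, -1.837, -1.8904, -1.9334, -1.9659, -1.9877, -1.9986].
λ_max=2, λ_min=-2*cos(pi/85); ϑ = −85·λ_min/(λ_max−λ_min) = 85*cos(pi/85)/(cos(pi/85) + 1).
Numerically 42.485482571.
Lovász sandwich 42 ≤ 85*cos(pi/85)/(cos(pi/85) + 1) ≤ 43: both strict.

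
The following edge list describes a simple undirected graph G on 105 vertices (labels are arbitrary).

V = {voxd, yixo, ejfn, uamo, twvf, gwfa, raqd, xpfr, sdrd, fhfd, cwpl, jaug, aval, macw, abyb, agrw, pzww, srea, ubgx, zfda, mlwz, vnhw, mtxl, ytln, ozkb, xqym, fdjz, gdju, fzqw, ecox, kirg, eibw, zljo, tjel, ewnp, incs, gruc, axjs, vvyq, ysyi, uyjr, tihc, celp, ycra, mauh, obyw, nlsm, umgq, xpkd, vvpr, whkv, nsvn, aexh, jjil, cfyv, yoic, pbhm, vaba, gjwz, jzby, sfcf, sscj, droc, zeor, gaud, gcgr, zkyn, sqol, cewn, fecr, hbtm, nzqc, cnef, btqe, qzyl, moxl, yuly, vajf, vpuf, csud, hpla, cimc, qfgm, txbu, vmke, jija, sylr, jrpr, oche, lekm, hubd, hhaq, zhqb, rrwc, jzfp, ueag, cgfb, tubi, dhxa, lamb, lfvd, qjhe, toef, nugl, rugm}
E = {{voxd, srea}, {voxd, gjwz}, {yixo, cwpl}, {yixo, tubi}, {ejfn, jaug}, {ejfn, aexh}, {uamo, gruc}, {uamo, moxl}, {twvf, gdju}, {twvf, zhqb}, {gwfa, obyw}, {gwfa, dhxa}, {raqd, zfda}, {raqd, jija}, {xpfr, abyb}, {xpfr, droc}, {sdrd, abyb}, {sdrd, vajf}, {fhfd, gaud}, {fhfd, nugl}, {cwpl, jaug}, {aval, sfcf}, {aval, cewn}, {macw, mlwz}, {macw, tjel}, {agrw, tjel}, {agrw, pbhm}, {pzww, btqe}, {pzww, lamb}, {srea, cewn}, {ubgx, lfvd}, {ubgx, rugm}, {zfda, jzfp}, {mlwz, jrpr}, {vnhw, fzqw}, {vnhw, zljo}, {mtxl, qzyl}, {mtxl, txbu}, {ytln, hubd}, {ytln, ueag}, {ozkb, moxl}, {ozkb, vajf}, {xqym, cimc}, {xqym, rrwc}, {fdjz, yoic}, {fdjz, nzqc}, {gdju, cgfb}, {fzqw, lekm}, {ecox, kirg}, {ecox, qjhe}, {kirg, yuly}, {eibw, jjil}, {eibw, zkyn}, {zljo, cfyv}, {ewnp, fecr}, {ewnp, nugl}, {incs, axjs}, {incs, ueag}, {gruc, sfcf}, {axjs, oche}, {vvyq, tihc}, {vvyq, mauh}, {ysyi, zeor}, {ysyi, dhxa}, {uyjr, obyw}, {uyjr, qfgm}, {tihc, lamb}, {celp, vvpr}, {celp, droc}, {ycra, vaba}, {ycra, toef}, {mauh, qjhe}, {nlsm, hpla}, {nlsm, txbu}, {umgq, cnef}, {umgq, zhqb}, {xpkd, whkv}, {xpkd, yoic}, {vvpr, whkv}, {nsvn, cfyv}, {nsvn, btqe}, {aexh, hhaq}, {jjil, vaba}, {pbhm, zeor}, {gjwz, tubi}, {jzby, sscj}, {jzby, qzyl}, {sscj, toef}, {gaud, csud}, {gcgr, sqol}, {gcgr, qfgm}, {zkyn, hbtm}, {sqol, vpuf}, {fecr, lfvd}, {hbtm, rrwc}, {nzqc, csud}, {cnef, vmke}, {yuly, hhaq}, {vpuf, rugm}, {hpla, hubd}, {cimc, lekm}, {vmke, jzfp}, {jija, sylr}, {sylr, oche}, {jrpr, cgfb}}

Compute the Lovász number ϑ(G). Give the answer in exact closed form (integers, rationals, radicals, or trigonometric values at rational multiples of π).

105*cos(pi/105)/(cos(pi/105) + 1)

N(jaug) = {ejfn, cwpl}, |N(jaug)| = 2.
Vertex sylr has 2 neighbors: jija, oche.
N(tubi) = {yixo, gjwz}, |N(tubi)| = 2.
N(jrpr) = {mlwz, cgfb}, |N(jrpr)| = 2.
Regular of degree 2 on 105 vertices: connected 2-regular on 105 ⇒ C_{105}.
A has 53 distinct eigenvalues ≈ [2.0, 1.99642, 1.985694, 1.967859, 1.94298, 1.911146, 1.87247, 1.827091, 1.775172, 1.716898, 1.652478, 1.582142, 1.506143, 1.424752, 1.338261, 1.24698, 1.151234, 1.051368, 0.947737, 0.840714, 0.730682, 0.618034, 0.503174, 0.386512, 0.268467, 0.14946, 0.029919, -0.08973, -0.209057, -0.327636, -0.445042, -0.560855, -0.67466, -0.78605, -0.894626, -1.0, -1.101794, -1.199644, -1.293199, -1.382125, -1.466104, -1.544834, -1.618034, -1.685442, -1.746816, -1.801938, -1.850609, -1.892655, -1.927926, -1.956295, -1.977662, -1.991949, -1.999105].
λ_max=2, λ_min=-2*cos(pi/105); ϑ = −105·λ_min/(λ_max−λ_min) = 105*cos(pi/105)/(cos(pi/105) + 1).
≈ 52.48824872 (to 8 d.p.).
52 ≤ 105*cos(pi/105)/(cos(pi/105) + 1) ≤ 53: both strict.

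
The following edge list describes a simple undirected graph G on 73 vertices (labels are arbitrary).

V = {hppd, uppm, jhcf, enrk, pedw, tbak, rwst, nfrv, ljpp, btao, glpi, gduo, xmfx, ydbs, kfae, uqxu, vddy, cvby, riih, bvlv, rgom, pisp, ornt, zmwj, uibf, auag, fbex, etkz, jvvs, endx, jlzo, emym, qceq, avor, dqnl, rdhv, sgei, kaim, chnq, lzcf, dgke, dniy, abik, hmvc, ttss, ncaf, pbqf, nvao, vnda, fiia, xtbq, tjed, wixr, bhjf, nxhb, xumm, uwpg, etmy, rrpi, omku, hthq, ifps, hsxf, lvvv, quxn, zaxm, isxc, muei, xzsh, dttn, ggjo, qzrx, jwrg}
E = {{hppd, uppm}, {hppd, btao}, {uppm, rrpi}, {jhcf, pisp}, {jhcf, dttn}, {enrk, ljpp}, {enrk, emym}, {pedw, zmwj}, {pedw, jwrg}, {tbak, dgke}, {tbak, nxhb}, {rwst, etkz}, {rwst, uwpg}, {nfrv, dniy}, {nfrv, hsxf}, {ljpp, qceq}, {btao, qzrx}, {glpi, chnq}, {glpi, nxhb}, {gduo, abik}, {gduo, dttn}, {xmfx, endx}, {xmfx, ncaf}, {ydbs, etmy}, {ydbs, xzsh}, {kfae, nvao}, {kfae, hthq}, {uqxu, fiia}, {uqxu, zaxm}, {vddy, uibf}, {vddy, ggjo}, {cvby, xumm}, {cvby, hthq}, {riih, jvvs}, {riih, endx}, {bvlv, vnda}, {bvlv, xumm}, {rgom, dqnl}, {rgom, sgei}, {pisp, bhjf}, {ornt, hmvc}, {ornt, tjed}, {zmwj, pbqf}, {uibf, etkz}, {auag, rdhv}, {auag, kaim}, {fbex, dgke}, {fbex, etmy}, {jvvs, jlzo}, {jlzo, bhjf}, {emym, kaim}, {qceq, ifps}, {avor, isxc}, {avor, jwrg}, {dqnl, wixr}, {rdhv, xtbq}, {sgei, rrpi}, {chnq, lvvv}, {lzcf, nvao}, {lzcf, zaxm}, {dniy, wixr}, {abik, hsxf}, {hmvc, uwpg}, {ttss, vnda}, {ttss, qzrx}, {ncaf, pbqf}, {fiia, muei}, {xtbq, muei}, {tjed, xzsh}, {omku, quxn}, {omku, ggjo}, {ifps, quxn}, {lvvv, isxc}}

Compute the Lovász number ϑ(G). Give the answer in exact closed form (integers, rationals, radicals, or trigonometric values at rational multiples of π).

N(fbex) = {dgke, etmy}, |N(fbex)| = 2.
deg(jlzo) = 2; N(jlzo) = {jvvs, bhjf}.
N(abik) = {gduo, hsxf}, |N(abik)| = 2.
Vertex chnq has 2 neighbors: glpi, lvvv.
G on 73 vertices is 2-regular; this is C_{73}, the 73-cycle.
A has 37 distinct eigenvalues ≈ [2.0, 1.9926, 1.9704, 1.9337, 1.8826, 1.8176, 1.7392, 1.6478, 1.5443, 1.4293, 1.3038, 1.1686, 1.0247, 0.8733, 0.7154, 0.5522, 0.3849, 0.2148, 0.043, -0.129, -0.3001, -0.469, -0.6344, -0.7951, -0.9499, -1.0977, -1.2373, -1.3678, -1.4882, -1.5976, -1.6951, -1.7801, -1.8518, -1.9099, -1.9539, -1.9834, -1.9981].
ϑ = −N·λ_min/(λ_max−λ_min) = −73·(-2*cos(pi/73))/(2−(-2*cos(pi/73))) = 73*cos(pi/73)/(cos(pi/73) + 1).
ϑ(G) ≈ 36.483094774.
Lovász sandwich 36 ≤ 73*cos(pi/73)/(cos(pi/73) + 1) ≤ 37: both strict.

73*cos(pi/73)/(cos(pi/73) + 1)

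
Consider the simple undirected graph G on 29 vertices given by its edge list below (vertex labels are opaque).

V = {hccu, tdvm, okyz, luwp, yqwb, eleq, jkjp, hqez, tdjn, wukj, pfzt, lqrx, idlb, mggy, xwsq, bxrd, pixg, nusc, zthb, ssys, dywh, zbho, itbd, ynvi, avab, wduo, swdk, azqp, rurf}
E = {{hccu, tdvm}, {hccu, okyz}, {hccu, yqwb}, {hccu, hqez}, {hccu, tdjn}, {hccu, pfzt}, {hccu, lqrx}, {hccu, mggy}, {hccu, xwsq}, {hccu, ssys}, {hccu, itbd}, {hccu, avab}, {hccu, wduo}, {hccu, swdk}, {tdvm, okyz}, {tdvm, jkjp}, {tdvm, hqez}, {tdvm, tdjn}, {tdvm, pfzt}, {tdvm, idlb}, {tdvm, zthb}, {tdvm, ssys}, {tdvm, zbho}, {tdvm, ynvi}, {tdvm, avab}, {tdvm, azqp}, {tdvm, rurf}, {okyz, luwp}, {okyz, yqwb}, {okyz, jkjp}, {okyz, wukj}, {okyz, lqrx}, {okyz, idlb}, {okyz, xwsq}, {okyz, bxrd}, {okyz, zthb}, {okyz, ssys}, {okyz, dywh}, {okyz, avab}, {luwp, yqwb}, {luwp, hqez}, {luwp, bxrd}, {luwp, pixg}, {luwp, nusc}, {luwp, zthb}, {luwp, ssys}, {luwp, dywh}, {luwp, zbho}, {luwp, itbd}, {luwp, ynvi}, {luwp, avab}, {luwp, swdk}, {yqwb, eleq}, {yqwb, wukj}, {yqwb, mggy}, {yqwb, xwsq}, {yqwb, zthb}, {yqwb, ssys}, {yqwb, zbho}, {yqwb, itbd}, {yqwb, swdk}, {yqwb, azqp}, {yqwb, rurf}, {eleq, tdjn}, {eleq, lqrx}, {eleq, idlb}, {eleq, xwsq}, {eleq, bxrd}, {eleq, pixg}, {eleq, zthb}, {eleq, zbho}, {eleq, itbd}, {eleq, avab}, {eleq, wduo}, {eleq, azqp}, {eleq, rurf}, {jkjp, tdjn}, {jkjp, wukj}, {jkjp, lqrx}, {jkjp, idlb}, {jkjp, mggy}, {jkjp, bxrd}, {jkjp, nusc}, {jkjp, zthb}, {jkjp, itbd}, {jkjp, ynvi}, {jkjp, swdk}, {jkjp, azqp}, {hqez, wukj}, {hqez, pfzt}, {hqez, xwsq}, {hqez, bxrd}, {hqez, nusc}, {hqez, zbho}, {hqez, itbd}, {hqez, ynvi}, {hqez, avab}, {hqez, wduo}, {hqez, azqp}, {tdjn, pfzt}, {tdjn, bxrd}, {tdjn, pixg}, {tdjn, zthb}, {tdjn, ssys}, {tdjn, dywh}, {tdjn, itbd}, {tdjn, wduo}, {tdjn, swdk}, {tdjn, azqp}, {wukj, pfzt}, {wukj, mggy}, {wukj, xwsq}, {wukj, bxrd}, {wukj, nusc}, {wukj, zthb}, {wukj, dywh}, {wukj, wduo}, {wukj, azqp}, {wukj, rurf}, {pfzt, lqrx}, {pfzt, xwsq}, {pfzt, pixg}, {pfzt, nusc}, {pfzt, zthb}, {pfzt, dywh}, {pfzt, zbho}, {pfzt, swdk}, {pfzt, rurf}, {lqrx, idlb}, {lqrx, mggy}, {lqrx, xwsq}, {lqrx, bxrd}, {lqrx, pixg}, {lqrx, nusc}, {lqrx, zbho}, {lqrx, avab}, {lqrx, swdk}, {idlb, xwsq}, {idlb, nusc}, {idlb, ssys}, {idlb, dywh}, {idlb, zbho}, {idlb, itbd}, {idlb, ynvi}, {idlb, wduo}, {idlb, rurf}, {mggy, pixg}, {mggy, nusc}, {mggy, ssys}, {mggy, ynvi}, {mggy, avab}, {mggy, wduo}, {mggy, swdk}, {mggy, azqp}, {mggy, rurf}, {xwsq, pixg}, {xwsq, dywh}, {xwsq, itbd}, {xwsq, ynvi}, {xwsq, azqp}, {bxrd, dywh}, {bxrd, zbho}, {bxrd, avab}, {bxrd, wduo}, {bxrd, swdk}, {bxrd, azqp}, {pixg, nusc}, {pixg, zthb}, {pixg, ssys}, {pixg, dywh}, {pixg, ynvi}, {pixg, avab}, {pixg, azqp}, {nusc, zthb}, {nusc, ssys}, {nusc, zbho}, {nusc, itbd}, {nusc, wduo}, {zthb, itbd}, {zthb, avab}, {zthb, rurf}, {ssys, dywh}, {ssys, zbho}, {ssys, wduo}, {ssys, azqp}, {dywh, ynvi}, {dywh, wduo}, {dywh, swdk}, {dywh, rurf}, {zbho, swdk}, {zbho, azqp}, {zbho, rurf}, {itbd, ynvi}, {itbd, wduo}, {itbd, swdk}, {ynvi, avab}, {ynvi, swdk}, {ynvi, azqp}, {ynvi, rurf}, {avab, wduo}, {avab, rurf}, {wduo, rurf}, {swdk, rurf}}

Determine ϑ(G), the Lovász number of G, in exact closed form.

Vertex okyz has 14 neighbors: hccu, tdvm, luwp, yqwb, jkjp, wukj, lqrx, idlb, xwsq, bxrd, zthb, ssys, dywh, avab.
N(zthb) = {tdvm, okyz, luwp, yqwb, eleq, jkjp, tdjn, wukj, pfzt, pixg, nusc, itbd, avab, rurf}, |N(zthb)| = 14.
deg(hqez) = 14; N(hqez) = {hccu, tdvm, luwp, wukj, pfzt, xwsq, bxrd, nusc, zbho, itbd, ynvi, avab, wduo, azqp}.
Vertex yqwb has 14 neighbors: hccu, okyz, luwp, eleq, wukj, mggy, xwsq, zthb, ssys, zbho, itbd, swdk, azqp, rurf.
14-regular, N=29; Paley(29): SR with (k,λ,μ)=(14,6,7).
Distinct eigenvalues (to 3 d.p.): [14.0, 2.193, -3.193].
Lovász: ϑ = −29(-sqrt(29)/2 - 1/2)/(14+-(-sqrt(29)/2 - 1/2)) = sqrt(29).
ϑ(G) ≈ 5.3852.

sqrt(29)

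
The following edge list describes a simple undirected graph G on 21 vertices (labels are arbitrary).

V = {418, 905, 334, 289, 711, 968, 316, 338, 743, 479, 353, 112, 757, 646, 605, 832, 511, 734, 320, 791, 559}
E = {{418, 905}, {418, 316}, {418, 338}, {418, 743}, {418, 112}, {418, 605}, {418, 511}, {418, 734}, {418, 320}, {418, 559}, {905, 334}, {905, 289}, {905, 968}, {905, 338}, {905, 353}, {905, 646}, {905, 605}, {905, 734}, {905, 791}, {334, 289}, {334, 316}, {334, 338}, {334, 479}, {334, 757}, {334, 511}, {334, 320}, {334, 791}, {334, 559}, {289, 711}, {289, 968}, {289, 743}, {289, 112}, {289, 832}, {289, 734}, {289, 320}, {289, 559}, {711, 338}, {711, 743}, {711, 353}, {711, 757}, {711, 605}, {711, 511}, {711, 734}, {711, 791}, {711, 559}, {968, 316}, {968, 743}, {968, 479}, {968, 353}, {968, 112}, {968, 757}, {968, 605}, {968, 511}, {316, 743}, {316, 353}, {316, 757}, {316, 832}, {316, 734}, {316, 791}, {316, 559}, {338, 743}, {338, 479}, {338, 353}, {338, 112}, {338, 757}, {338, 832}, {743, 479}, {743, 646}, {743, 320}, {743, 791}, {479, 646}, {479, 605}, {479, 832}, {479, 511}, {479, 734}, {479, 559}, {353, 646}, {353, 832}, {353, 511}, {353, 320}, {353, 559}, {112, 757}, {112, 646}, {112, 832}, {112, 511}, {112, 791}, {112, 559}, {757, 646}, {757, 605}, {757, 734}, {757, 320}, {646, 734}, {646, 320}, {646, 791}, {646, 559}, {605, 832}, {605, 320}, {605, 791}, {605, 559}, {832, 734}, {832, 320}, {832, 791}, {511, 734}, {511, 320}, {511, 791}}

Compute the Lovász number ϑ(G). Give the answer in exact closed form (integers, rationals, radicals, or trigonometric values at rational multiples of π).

6

N(559) = {418, 334, 289, 711, 316, 479, 353, 112, 646, 605}, |N(559)| = 10.
N(112) = {418, 289, 968, 338, 757, 646, 832, 511, 791, 559}, |N(112)| = 10.
deg(289) = 10; N(289) = {905, 334, 711, 968, 743, 112, 832, 734, 320, 559}.
N(605) = {418, 905, 711, 968, 479, 757, 832, 320, 791, 559}, |N(605)| = 10.
deg(v) = 10 for all v (|V|=21); Kneser K(7,2) on C(7,2)=21 vertices.
A has 3 distinct eigenvalues ≈ [10.0, 1.0, -4.0].
−21·(-4) / ((10)−(-4)) = 6 = ϑ(G).
Numerically 6.000000000.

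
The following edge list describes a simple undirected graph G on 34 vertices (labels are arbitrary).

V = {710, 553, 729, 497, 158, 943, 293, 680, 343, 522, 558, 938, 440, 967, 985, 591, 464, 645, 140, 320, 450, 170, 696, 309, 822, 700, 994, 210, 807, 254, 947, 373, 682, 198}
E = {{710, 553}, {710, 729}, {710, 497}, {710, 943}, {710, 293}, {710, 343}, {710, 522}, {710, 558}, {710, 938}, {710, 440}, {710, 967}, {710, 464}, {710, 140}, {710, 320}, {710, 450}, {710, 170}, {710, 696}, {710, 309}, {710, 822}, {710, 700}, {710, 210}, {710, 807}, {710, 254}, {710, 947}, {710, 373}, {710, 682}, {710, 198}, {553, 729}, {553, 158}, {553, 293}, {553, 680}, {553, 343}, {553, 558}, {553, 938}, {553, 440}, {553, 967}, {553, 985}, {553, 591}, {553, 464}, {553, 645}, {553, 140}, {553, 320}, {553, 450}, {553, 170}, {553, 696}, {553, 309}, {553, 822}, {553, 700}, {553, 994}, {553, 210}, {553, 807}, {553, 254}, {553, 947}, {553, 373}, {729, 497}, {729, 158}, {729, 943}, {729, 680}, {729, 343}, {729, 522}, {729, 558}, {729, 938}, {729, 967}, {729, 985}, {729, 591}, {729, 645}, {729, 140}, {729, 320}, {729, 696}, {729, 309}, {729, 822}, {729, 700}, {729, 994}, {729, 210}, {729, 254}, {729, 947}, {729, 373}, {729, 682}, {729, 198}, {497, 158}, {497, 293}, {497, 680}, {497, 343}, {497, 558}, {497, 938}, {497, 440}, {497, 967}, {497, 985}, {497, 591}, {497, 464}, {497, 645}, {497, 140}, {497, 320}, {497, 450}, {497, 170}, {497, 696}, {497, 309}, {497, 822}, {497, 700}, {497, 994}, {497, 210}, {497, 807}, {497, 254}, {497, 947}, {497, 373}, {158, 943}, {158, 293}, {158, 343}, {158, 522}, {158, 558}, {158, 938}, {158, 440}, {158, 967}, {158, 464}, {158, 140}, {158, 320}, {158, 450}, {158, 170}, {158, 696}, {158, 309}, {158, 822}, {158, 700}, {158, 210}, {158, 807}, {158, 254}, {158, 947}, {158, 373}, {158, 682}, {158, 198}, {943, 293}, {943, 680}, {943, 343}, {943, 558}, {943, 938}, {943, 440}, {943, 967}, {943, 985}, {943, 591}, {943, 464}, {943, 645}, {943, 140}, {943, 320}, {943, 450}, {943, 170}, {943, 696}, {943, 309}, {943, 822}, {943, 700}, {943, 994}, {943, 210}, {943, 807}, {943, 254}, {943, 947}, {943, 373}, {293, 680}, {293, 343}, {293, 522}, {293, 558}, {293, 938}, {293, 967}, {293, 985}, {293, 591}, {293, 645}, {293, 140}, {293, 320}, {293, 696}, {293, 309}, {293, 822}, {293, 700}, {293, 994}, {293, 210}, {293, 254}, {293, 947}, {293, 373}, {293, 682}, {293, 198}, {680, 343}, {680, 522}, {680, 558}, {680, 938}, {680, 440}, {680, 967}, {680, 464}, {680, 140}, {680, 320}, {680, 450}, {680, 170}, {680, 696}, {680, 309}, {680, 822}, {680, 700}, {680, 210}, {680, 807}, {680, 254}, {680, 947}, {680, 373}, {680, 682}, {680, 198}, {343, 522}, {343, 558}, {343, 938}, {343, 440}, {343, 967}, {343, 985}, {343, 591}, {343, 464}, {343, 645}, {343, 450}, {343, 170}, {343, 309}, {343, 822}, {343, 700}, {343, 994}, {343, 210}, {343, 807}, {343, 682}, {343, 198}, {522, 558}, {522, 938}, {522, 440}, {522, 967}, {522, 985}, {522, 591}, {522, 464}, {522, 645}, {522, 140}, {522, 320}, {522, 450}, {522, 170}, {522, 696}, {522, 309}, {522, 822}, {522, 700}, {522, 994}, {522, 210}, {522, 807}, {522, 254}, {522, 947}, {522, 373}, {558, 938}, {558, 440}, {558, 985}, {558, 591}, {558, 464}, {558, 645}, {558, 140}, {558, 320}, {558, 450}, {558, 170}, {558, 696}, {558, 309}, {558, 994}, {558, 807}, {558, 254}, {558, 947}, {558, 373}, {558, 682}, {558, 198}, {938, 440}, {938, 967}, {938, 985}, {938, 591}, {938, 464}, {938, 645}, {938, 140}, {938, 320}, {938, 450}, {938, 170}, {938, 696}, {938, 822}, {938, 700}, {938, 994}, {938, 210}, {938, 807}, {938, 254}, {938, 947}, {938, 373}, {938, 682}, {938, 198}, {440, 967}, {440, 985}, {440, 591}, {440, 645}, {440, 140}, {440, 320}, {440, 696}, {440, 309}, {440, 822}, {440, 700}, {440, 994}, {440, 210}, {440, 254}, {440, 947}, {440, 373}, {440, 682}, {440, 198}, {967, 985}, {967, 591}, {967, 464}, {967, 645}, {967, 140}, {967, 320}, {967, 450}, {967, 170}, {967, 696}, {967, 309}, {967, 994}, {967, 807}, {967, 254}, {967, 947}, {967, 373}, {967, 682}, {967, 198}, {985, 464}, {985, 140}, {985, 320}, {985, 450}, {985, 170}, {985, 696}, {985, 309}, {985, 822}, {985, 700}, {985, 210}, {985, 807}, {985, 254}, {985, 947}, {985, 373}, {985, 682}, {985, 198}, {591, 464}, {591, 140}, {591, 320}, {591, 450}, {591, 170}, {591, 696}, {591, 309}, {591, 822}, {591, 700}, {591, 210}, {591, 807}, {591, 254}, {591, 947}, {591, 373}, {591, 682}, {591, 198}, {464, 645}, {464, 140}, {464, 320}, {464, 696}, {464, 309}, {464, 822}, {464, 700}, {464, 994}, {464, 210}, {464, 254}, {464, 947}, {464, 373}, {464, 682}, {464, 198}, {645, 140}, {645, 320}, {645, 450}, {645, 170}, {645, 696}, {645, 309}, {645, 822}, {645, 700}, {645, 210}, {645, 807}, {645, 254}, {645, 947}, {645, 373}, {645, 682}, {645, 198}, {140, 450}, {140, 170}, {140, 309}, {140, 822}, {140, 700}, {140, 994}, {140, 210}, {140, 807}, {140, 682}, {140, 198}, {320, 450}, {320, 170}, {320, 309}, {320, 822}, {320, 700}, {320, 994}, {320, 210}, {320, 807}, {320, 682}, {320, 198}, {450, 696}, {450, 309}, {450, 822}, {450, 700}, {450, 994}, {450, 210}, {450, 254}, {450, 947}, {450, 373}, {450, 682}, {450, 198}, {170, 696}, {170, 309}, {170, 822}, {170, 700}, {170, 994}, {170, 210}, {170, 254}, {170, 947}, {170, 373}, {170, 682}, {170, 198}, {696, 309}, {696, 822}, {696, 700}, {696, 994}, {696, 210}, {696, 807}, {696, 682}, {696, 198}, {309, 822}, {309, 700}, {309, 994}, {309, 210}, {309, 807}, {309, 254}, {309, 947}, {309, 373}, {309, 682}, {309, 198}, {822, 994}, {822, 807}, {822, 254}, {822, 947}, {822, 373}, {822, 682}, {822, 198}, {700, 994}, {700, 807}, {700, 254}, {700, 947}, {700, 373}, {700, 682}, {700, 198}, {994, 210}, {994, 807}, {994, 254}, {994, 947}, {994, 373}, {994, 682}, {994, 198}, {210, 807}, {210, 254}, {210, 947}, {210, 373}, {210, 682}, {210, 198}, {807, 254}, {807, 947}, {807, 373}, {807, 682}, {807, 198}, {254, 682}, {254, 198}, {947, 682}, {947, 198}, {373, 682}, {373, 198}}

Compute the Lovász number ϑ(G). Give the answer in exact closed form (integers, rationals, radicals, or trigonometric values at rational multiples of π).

Vertex 822 has 29 neighbors: 710, 553, 729, 497, 158, 943, 293, 680, 343, 522, 938, 440, 985, 591, 464, 645, 140, 320, 450, 170, 696, 309, 994, 807, 254, 947, 373, 682, 198.
N(320) = {710, 553, 729, 497, 158, 943, 293, 680, 522, 558, 938, 440, 967, 985, 591, 464, 645, 450, 170, 309, 822, 700, 994, 210, 807, 682, 198}, |N(320)| = 27.
N(158) = {553, 729, 497, 943, 293, 343, 522, 558, 938, 440, 967, 464, 140, 320, 450, 170, 696, 309, 822, 700, 210, 807, 254, 947, 373, 682, 198}, |N(158)| = 27.
Vertex 938 has 32 neighbors: 710, 553, 729, 497, 158, 943, 293, 680, 343, 522, 558, 440, 967, 985, 591, 464, 645, 140, 320, 450, 170, 696, 822, 700, 994, 210, 807, 254, 947, 373, 682, 198.
6 parts of sizes [7, 7, 7, 6, 5, 2]; α(G) = 7 = ϑ (perfect).
= 7.00000… (decimal).
Check 7 ≤ 7 ≤ 7: collapsed.

7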